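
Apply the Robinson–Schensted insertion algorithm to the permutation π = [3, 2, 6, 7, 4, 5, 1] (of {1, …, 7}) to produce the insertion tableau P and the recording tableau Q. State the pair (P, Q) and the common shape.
P = [1, 4, 5] / [2, 6, 7] / [3];  Q = [1, 3, 4] / [2, 5, 6] / [7];  common shape = (3, 3, 1)

Row-insert the values π_1, π_2, … into P one at a time, bumping the leftmost entry strictly greater than the inserted value down to the next row. The recording tableau Q records, in position (i, j), the step at which that cell was added to P.
  Insert 3 (step 1): P = [3];  Q = [1]
  Insert 2 (step 2): P = [2] / [3];  Q = [1] / [2]
  Insert 6 (step 3): P = [2, 6] / [3];  Q = [1, 3] / [2]
  Insert 7 (step 4): P = [2, 6, 7] / [3];  Q = [1, 3, 4] / [2]
  Insert 4 (step 5): P = [2, 4, 7] / [3, 6];  Q = [1, 3, 4] / [2, 5]
  Insert 5 (step 6): P = [2, 4, 5] / [3, 6, 7];  Q = [1, 3, 4] / [2, 5, 6]
  Insert 1 (step 7): P = [1, 4, 5] / [2, 6, 7] / [3];  Q = [1, 3, 4] / [2, 5, 6] / [7]
Final shape: (3, 3, 1).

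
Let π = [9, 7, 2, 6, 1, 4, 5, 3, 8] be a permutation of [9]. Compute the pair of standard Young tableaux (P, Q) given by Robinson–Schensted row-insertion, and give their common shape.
P = [1, 3, 5, 8] / [2, 4] / [6] / [7] / [9];  Q = [1, 4, 7, 9] / [2, 6] / [3] / [5] / [8];  common shape = (4, 2, 1, 1, 1)

Row-insert the values π_1, π_2, … into P one at a time, bumping the leftmost entry strictly greater than the inserted value down to the next row. The recording tableau Q records, in position (i, j), the step at which that cell was added to P.
  Insert 9 (step 1): P = [9];  Q = [1]
  Insert 7 (step 2): P = [7] / [9];  Q = [1] / [2]
  Insert 2 (step 3): P = [2] / [7] / [9];  Q = [1] / [2] / [3]
  Insert 6 (step 4): P = [2, 6] / [7] / [9];  Q = [1, 4] / [2] / [3]
  Insert 1 (step 5): P = [1, 6] / [2] / [7] / [9];  Q = [1, 4] / [2] / [3] / [5]
  Insert 4 (step 6): P = [1, 4] / [2, 6] / [7] / [9];  Q = [1, 4] / [2, 6] / [3] / [5]
  Insert 5 (step 7): P = [1, 4, 5] / [2, 6] / [7] / [9];  Q = [1, 4, 7] / [2, 6] / [3] / [5]
  Insert 3 (step 8): P = [1, 3, 5] / [2, 4] / [6] / [7] / [9];  Q = [1, 4, 7] / [2, 6] / [3] / [5] / [8]
  Insert 8 (step 9): P = [1, 3, 5, 8] / [2, 4] / [6] / [7] / [9];  Q = [1, 4, 7, 9] / [2, 6] / [3] / [5] / [8]
Final shape: (4, 2, 1, 1, 1).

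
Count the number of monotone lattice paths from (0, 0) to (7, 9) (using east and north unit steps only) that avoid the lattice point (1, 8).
Number of paths = 11377

Total paths from (0, 0) to (7, 9): C(16, 7) = 11440. Paths through (1, 8): (paths (0, 0) → (1, 8)) × (paths (1, 8) → (7, 9)) = C(9, 1) · C(7, 6) = 9 · 7 = 63. Avoidance count = 11440 − 63 = 11377.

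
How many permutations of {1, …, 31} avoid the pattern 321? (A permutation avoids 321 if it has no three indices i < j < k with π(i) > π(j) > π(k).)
C_31 = 14544636039226909

These 321-avoiding permutations are counted by the Catalan number C_n = (1/(n + 1)) · C(2n, n). For n = 31: C_31 = (1/32) · C(62, 31) = 465428353255261088/32 = 14544636039226909.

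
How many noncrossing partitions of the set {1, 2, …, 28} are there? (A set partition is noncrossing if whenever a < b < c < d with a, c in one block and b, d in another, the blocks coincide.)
C_28 = 263747951750360

These noncrossing partitions are counted by the Catalan number C_n = (1/(n + 1)) · C(2n, n). For n = 28: C_28 = (1/29) · C(56, 28) = 7648690600760440/29 = 263747951750360.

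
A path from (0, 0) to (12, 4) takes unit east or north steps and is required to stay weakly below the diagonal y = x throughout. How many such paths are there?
Number of paths = 1260

By the reflection principle (André's argument), the number of monotone paths to (12, 4) with n ≤ m that never go above y = x is C(16, 12) − C(16, 13) = 1820 − 560 = 1260.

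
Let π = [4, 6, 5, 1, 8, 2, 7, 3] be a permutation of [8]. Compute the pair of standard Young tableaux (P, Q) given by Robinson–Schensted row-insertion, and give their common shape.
P = [1, 2, 3] / [4, 5, 7] / [6, 8];  Q = [1, 2, 5] / [3, 6, 7] / [4, 8];  common shape = (3, 3, 2)

Row-insert the values π_1, π_2, … into P one at a time, bumping the leftmost entry strictly greater than the inserted value down to the next row. The recording tableau Q records, in position (i, j), the step at which that cell was added to P.
  Insert 4 (step 1): P = [4];  Q = [1]
  Insert 6 (step 2): P = [4, 6];  Q = [1, 2]
  Insert 5 (step 3): P = [4, 5] / [6];  Q = [1, 2] / [3]
  Insert 1 (step 4): P = [1, 5] / [4] / [6];  Q = [1, 2] / [3] / [4]
  Insert 8 (step 5): P = [1, 5, 8] / [4] / [6];  Q = [1, 2, 5] / [3] / [4]
  Insert 2 (step 6): P = [1, 2, 8] / [4, 5] / [6];  Q = [1, 2, 5] / [3, 6] / [4]
  Insert 7 (step 7): P = [1, 2, 7] / [4, 5, 8] / [6];  Q = [1, 2, 5] / [3, 6, 7] / [4]
  Insert 3 (step 8): P = [1, 2, 3] / [4, 5, 7] / [6, 8];  Q = [1, 2, 5] / [3, 6, 7] / [4, 8]
Final shape: (3, 3, 2).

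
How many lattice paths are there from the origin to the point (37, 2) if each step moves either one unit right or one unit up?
Number of paths = 741

A monotone lattice path from (0, 0) to (37, 2) consists of 37 east steps and 2 north steps in some order, so it is determined by which 37 of the 39 steps are east. The count is C(39, 37) = 741.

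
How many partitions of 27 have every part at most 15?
p(27, parts ≤ 15) = 2815

Use the recurrence p(n, m) = p(n, m−1) + p(n−m, m): either the largest part is < m (count p(n, m−1)) or the largest part is exactly m (remove one copy of m, count p(n−m, m)). With p(0, ·) = 1 this gives p(27, parts ≤ 15) = 2815. (By conjugating Young diagrams, this also counts partitions of 27 into at most 15 parts.)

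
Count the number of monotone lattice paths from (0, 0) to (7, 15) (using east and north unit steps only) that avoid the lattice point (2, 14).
Number of paths = 169824

Total paths from (0, 0) to (7, 15): C(22, 7) = 170544. Paths through (2, 14): (paths (0, 0) → (2, 14)) × (paths (2, 14) → (7, 15)) = C(16, 2) · C(6, 5) = 120 · 6 = 720. Avoidance count = 170544 − 720 = 169824.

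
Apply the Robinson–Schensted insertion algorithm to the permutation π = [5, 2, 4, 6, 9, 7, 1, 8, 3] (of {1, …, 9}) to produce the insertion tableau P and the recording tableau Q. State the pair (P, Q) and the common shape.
P = [1, 3, 6, 7, 8] / [2, 4] / [5, 9];  Q = [1, 3, 4, 5, 8] / [2, 6] / [7, 9];  common shape = (5, 2, 2)

Row-insert the values π_1, π_2, … into P one at a time, bumping the leftmost entry strictly greater than the inserted value down to the next row. The recording tableau Q records, in position (i, j), the step at which that cell was added to P.
  Insert 5 (step 1): P = [5];  Q = [1]
  Insert 2 (step 2): P = [2] / [5];  Q = [1] / [2]
  Insert 4 (step 3): P = [2, 4] / [5];  Q = [1, 3] / [2]
  Insert 6 (step 4): P = [2, 4, 6] / [5];  Q = [1, 3, 4] / [2]
  Insert 9 (step 5): P = [2, 4, 6, 9] / [5];  Q = [1, 3, 4, 5] / [2]
  Insert 7 (step 6): P = [2, 4, 6, 7] / [5, 9];  Q = [1, 3, 4, 5] / [2, 6]
  Insert 1 (step 7): P = [1, 4, 6, 7] / [2, 9] / [5];  Q = [1, 3, 4, 5] / [2, 6] / [7]
  Insert 8 (step 8): P = [1, 4, 6, 7, 8] / [2, 9] / [5];  Q = [1, 3, 4, 5, 8] / [2, 6] / [7]
  Insert 3 (step 9): P = [1, 3, 6, 7, 8] / [2, 4] / [5, 9];  Q = [1, 3, 4, 5, 8] / [2, 6] / [7, 9]
Final shape: (5, 2, 2).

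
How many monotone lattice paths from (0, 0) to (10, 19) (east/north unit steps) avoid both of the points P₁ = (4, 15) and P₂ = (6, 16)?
Number of paths = 17011575

Inclusion–exclusion. Total paths: C(29, 10) = 20030010. Through P₁: C(19, 4)·C(10, 6) = 813960. Through P₂: C(22, 6)·C(7, 4) = 2611455. Since P₁ is strictly southwest of P₂, a monotone path through both must visit P₁ then P₂; paths through both = C(19, 4)·C(3, 2)·C(7, 4) = 406980. Avoid both = 20030010 − 813960 − 2611455 + 406980 = 17011575.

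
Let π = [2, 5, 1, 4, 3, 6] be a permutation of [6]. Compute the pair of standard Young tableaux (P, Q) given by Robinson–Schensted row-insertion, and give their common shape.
P = [1, 3, 6] / [2, 4] / [5];  Q = [1, 2, 6] / [3, 4] / [5];  common shape = (3, 2, 1)

Row-insert the values π_1, π_2, … into P one at a time, bumping the leftmost entry strictly greater than the inserted value down to the next row. The recording tableau Q records, in position (i, j), the step at which that cell was added to P.
  Insert 2 (step 1): P = [2];  Q = [1]
  Insert 5 (step 2): P = [2, 5];  Q = [1, 2]
  Insert 1 (step 3): P = [1, 5] / [2];  Q = [1, 2] / [3]
  Insert 4 (step 4): P = [1, 4] / [2, 5];  Q = [1, 2] / [3, 4]
  Insert 3 (step 5): P = [1, 3] / [2, 4] / [5];  Q = [1, 2] / [3, 4] / [5]
  Insert 6 (step 6): P = [1, 3, 6] / [2, 4] / [5];  Q = [1, 2, 6] / [3, 4] / [5]
Final shape: (3, 2, 1).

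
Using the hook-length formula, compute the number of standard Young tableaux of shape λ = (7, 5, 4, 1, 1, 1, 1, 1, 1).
# SYT of shape (7, 5, 4, 1, 1, 1, 1, 1, 1) = 896251356

Hook-length formula: f^λ = n! / Π hook(c), product over all cells c of the Young diagram. For λ = (7, 5, 4, 1, 1, 1, 1, 1, 1), n = 22 boxes. Hook lengths by row (left-to-right, top-to-bottom): [15, 8, 7, 6, 4, 2, 1]; [12, 5, 4, 3, 1]; [10, 3, 2, 1]; [6]; [5]; [4]; [3]; [2]; [1]. Product of hooks = 1254113280000. So f^λ = 22! / 1254113280000 = 1124000727777607680000 / 1254113280000 = 896251356.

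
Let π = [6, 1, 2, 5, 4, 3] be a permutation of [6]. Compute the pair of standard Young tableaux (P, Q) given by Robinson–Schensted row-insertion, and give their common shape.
P = [1, 2, 3] / [4] / [5] / [6];  Q = [1, 3, 4] / [2] / [5] / [6];  common shape = (3, 1, 1, 1)

Row-insert the values π_1, π_2, … into P one at a time, bumping the leftmost entry strictly greater than the inserted value down to the next row. The recording tableau Q records, in position (i, j), the step at which that cell was added to P.
  Insert 6 (step 1): P = [6];  Q = [1]
  Insert 1 (step 2): P = [1] / [6];  Q = [1] / [2]
  Insert 2 (step 3): P = [1, 2] / [6];  Q = [1, 3] / [2]
  Insert 5 (step 4): P = [1, 2, 5] / [6];  Q = [1, 3, 4] / [2]
  Insert 4 (step 5): P = [1, 2, 4] / [5] / [6];  Q = [1, 3, 4] / [2] / [5]
  Insert 3 (step 6): P = [1, 2, 3] / [4] / [5] / [6];  Q = [1, 3, 4] / [2] / [5] / [6]
Final shape: (3, 1, 1, 1).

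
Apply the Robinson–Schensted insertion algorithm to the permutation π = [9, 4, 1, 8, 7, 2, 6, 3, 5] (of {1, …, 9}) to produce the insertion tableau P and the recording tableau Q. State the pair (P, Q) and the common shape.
P = [1, 2, 3, 5] / [4, 6] / [7] / [8] / [9];  Q = [1, 4, 7, 9] / [2, 5] / [3] / [6] / [8];  common shape = (4, 2, 1, 1, 1)

Row-insert the values π_1, π_2, … into P one at a time, bumping the leftmost entry strictly greater than the inserted value down to the next row. The recording tableau Q records, in position (i, j), the step at which that cell was added to P.
  Insert 9 (step 1): P = [9];  Q = [1]
  Insert 4 (step 2): P = [4] / [9];  Q = [1] / [2]
  Insert 1 (step 3): P = [1] / [4] / [9];  Q = [1] / [2] / [3]
  Insert 8 (step 4): P = [1, 8] / [4] / [9];  Q = [1, 4] / [2] / [3]
  Insert 7 (step 5): P = [1, 7] / [4, 8] / [9];  Q = [1, 4] / [2, 5] / [3]
  Insert 2 (step 6): P = [1, 2] / [4, 7] / [8] / [9];  Q = [1, 4] / [2, 5] / [3] / [6]
  Insert 6 (step 7): P = [1, 2, 6] / [4, 7] / [8] / [9];  Q = [1, 4, 7] / [2, 5] / [3] / [6]
  Insert 3 (step 8): P = [1, 2, 3] / [4, 6] / [7] / [8] / [9];  Q = [1, 4, 7] / [2, 5] / [3] / [6] / [8]
  Insert 5 (step 9): P = [1, 2, 3, 5] / [4, 6] / [7] / [8] / [9];  Q = [1, 4, 7, 9] / [2, 5] / [3] / [6] / [8]
Final shape: (4, 2, 1, 1, 1).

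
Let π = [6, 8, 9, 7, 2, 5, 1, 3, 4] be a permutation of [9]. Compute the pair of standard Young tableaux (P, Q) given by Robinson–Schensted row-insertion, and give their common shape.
P = [1, 3, 4] / [2, 5, 9] / [6, 7] / [8];  Q = [1, 2, 3] / [4, 6, 9] / [5, 8] / [7];  common shape = (3, 3, 2, 1)

Row-insert the values π_1, π_2, … into P one at a time, bumping the leftmost entry strictly greater than the inserted value down to the next row. The recording tableau Q records, in position (i, j), the step at which that cell was added to P.
  Insert 6 (step 1): P = [6];  Q = [1]
  Insert 8 (step 2): P = [6, 8];  Q = [1, 2]
  Insert 9 (step 3): P = [6, 8, 9];  Q = [1, 2, 3]
  Insert 7 (step 4): P = [6, 7, 9] / [8];  Q = [1, 2, 3] / [4]
  Insert 2 (step 5): P = [2, 7, 9] / [6] / [8];  Q = [1, 2, 3] / [4] / [5]
  Insert 5 (step 6): P = [2, 5, 9] / [6, 7] / [8];  Q = [1, 2, 3] / [4, 6] / [5]
  Insert 1 (step 7): P = [1, 5, 9] / [2, 7] / [6] / [8];  Q = [1, 2, 3] / [4, 6] / [5] / [7]
  Insert 3 (step 8): P = [1, 3, 9] / [2, 5] / [6, 7] / [8];  Q = [1, 2, 3] / [4, 6] / [5, 8] / [7]
  Insert 4 (step 9): P = [1, 3, 4] / [2, 5, 9] / [6, 7] / [8];  Q = [1, 2, 3] / [4, 6, 9] / [5, 8] / [7]
Final shape: (3, 3, 2, 1).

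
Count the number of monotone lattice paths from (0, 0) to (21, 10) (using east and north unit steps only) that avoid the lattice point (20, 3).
Number of paths = 44337997

Total paths from (0, 0) to (21, 10): C(31, 21) = 44352165. Paths through (20, 3): (paths (0, 0) → (20, 3)) × (paths (20, 3) → (21, 10)) = C(23, 20) · C(8, 1) = 1771 · 8 = 14168. Avoidance count = 44352165 − 14168 = 44337997.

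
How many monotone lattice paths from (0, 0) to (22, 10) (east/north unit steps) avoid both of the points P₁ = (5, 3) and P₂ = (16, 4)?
Number of paths = 41274564

Inclusion–exclusion. Total paths: C(32, 22) = 64512240. Through P₁: C(8, 5)·C(24, 17) = 19381824. Through P₂: C(20, 16)·C(12, 6) = 4476780. Since P₁ is strictly southwest of P₂, a monotone path through both must visit P₁ then P₂; paths through both = C(8, 5)·C(12, 11)·C(12, 6) = 620928. Avoid both = 64512240 − 19381824 − 4476780 + 620928 = 41274564.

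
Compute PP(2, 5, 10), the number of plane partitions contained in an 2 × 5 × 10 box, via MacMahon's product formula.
PP(2, 5, 10) = 2186184

Evaluate the triple product over i = 1..2, j = 1..5, k = 1..10. The factors are (2/1) · (3/2) · (4/3) · (5/4) · (6/5) · (7/6) · (8/7) · (9/8) · … (100 factors total). The numerators and denominators telescope so the product is an integer; carrying out the multiplication exactly gives PP(2, 5, 10) = 2186184.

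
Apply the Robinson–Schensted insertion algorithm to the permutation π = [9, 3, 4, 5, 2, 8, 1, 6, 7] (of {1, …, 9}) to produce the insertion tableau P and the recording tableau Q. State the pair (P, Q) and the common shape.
P = [1, 4, 5, 6, 7] / [2, 8] / [3] / [9];  Q = [1, 3, 4, 6, 9] / [2, 8] / [5] / [7];  common shape = (5, 2, 1, 1)

Row-insert the values π_1, π_2, … into P one at a time, bumping the leftmost entry strictly greater than the inserted value down to the next row. The recording tableau Q records, in position (i, j), the step at which that cell was added to P.
  Insert 9 (step 1): P = [9];  Q = [1]
  Insert 3 (step 2): P = [3] / [9];  Q = [1] / [2]
  Insert 4 (step 3): P = [3, 4] / [9];  Q = [1, 3] / [2]
  Insert 5 (step 4): P = [3, 4, 5] / [9];  Q = [1, 3, 4] / [2]
  Insert 2 (step 5): P = [2, 4, 5] / [3] / [9];  Q = [1, 3, 4] / [2] / [5]
  Insert 8 (step 6): P = [2, 4, 5, 8] / [3] / [9];  Q = [1, 3, 4, 6] / [2] / [5]
  Insert 1 (step 7): P = [1, 4, 5, 8] / [2] / [3] / [9];  Q = [1, 3, 4, 6] / [2] / [5] / [7]
  Insert 6 (step 8): P = [1, 4, 5, 6] / [2, 8] / [3] / [9];  Q = [1, 3, 4, 6] / [2, 8] / [5] / [7]
  Insert 7 (step 9): P = [1, 4, 5, 6, 7] / [2, 8] / [3] / [9];  Q = [1, 3, 4, 6, 9] / [2, 8] / [5] / [7]
Final shape: (5, 2, 1, 1).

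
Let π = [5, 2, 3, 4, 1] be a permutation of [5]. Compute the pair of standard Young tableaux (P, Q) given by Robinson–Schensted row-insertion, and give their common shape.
P = [1, 3, 4] / [2] / [5];  Q = [1, 3, 4] / [2] / [5];  common shape = (3, 1, 1)

Row-insert the values π_1, π_2, … into P one at a time, bumping the leftmost entry strictly greater than the inserted value down to the next row. The recording tableau Q records, in position (i, j), the step at which that cell was added to P.
  Insert 5 (step 1): P = [5];  Q = [1]
  Insert 2 (step 2): P = [2] / [5];  Q = [1] / [2]
  Insert 3 (step 3): P = [2, 3] / [5];  Q = [1, 3] / [2]
  Insert 4 (step 4): P = [2, 3, 4] / [5];  Q = [1, 3, 4] / [2]
  Insert 1 (step 5): P = [1, 3, 4] / [2] / [5];  Q = [1, 3, 4] / [2] / [5]
Final shape: (3, 1, 1).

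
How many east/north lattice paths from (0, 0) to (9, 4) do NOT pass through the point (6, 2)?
Number of paths = 435

Total paths from (0, 0) to (9, 4): C(13, 9) = 715. Paths through (6, 2): (paths (0, 0) → (6, 2)) × (paths (6, 2) → (9, 4)) = C(8, 6) · C(5, 3) = 28 · 10 = 280. Avoidance count = 715 − 280 = 435.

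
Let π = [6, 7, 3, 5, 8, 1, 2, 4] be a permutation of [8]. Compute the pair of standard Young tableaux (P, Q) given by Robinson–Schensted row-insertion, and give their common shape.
P = [1, 2, 4] / [3, 5, 8] / [6, 7];  Q = [1, 2, 5] / [3, 4, 8] / [6, 7];  common shape = (3, 3, 2)

Row-insert the values π_1, π_2, … into P one at a time, bumping the leftmost entry strictly greater than the inserted value down to the next row. The recording tableau Q records, in position (i, j), the step at which that cell was added to P.
  Insert 6 (step 1): P = [6];  Q = [1]
  Insert 7 (step 2): P = [6, 7];  Q = [1, 2]
  Insert 3 (step 3): P = [3, 7] / [6];  Q = [1, 2] / [3]
  Insert 5 (step 4): P = [3, 5] / [6, 7];  Q = [1, 2] / [3, 4]
  Insert 8 (step 5): P = [3, 5, 8] / [6, 7];  Q = [1, 2, 5] / [3, 4]
  Insert 1 (step 6): P = [1, 5, 8] / [3, 7] / [6];  Q = [1, 2, 5] / [3, 4] / [6]
  Insert 2 (step 7): P = [1, 2, 8] / [3, 5] / [6, 7];  Q = [1, 2, 5] / [3, 4] / [6, 7]
  Insert 4 (step 8): P = [1, 2, 4] / [3, 5, 8] / [6, 7];  Q = [1, 2, 5] / [3, 4, 8] / [6, 7]
Final shape: (3, 3, 2).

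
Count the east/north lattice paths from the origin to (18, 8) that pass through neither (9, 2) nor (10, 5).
Number of paths = 827805

Inclusion–exclusion. Total paths: C(26, 18) = 1562275. Through P₁: C(11, 9)·C(15, 9) = 275275. Through P₂: C(15, 10)·C(11, 8) = 495495. Since P₁ is strictly southwest of P₂, a monotone path through both must visit P₁ then P₂; paths through both = C(11, 9)·C(4, 1)·C(11, 8) = 36300. Avoid both = 1562275 − 275275 − 495495 + 36300 = 827805.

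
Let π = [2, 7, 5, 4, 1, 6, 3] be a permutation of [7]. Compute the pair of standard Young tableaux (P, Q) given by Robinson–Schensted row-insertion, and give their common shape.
P = [1, 3, 6] / [2, 4] / [5] / [7];  Q = [1, 2, 6] / [3, 7] / [4] / [5];  common shape = (3, 2, 1, 1)

Row-insert the values π_1, π_2, … into P one at a time, bumping the leftmost entry strictly greater than the inserted value down to the next row. The recording tableau Q records, in position (i, j), the step at which that cell was added to P.
  Insert 2 (step 1): P = [2];  Q = [1]
  Insert 7 (step 2): P = [2, 7];  Q = [1, 2]
  Insert 5 (step 3): P = [2, 5] / [7];  Q = [1, 2] / [3]
  Insert 4 (step 4): P = [2, 4] / [5] / [7];  Q = [1, 2] / [3] / [4]
  Insert 1 (step 5): P = [1, 4] / [2] / [5] / [7];  Q = [1, 2] / [3] / [4] / [5]
  Insert 6 (step 6): P = [1, 4, 6] / [2] / [5] / [7];  Q = [1, 2, 6] / [3] / [4] / [5]
  Insert 3 (step 7): P = [1, 3, 6] / [2, 4] / [5] / [7];  Q = [1, 2, 6] / [3, 7] / [4] / [5]
Final shape: (3, 2, 1, 1).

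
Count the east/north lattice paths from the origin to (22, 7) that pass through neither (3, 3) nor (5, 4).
Number of paths = 1308440

Inclusion–exclusion. Total paths: C(29, 22) = 1560780. Through P₁: C(6, 3)·C(23, 19) = 177100. Through P₂: C(9, 5)·C(20, 17) = 143640. Since P₁ is strictly southwest of P₂, a monotone path through both must visit P₁ then P₂; paths through both = C(6, 3)·C(3, 2)·C(20, 17) = 68400. Avoid both = 1560780 − 177100 − 143640 + 68400 = 1308440.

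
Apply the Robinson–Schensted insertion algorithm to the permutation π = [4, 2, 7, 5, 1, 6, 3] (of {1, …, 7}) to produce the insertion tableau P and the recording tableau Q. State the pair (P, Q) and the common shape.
P = [1, 3, 6] / [2, 5] / [4, 7];  Q = [1, 3, 6] / [2, 4] / [5, 7];  common shape = (3, 2, 2)

Row-insert the values π_1, π_2, … into P one at a time, bumping the leftmost entry strictly greater than the inserted value down to the next row. The recording tableau Q records, in position (i, j), the step at which that cell was added to P.
  Insert 4 (step 1): P = [4];  Q = [1]
  Insert 2 (step 2): P = [2] / [4];  Q = [1] / [2]
  Insert 7 (step 3): P = [2, 7] / [4];  Q = [1, 3] / [2]
  Insert 5 (step 4): P = [2, 5] / [4, 7];  Q = [1, 3] / [2, 4]
  Insert 1 (step 5): P = [1, 5] / [2, 7] / [4];  Q = [1, 3] / [2, 4] / [5]
  Insert 6 (step 6): P = [1, 5, 6] / [2, 7] / [4];  Q = [1, 3, 6] / [2, 4] / [5]
  Insert 3 (step 7): P = [1, 3, 6] / [2, 5] / [4, 7];  Q = [1, 3, 6] / [2, 4] / [5, 7]
Final shape: (3, 2, 2).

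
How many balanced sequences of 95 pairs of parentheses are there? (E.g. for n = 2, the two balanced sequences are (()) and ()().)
C_95 = 944973797977428207852605870454939596837230758234904050

These balanced parentheses are counted by the Catalan number C_n = (1/(n + 1)) · C(2n, n). For n = 95: C_95 = (1/96) · C(190, 95) = 90717484605833107953850163563674201296374152790550788800/96 = 944973797977428207852605870454939596837230758234904050.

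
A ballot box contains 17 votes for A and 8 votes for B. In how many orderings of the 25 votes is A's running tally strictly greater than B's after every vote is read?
Strict-lead orderings = 389367

Total orderings of the 25 votes with 17 for A: C(25, 17) = 1081575. By the Bertrand ballot formula (Cycle Lemma / reflection principle), the number of orderings in which A is strictly ahead of B throughout is (p − q)/(p + q) · C(p + q, p) = (17 − 8)/(17 + 8) · 1081575 = 389367.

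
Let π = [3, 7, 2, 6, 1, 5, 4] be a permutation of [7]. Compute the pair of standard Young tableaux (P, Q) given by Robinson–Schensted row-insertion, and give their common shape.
P = [1, 4] / [2, 5] / [3, 6] / [7];  Q = [1, 2] / [3, 4] / [5, 6] / [7];  common shape = (2, 2, 2, 1)

Row-insert the values π_1, π_2, … into P one at a time, bumping the leftmost entry strictly greater than the inserted value down to the next row. The recording tableau Q records, in position (i, j), the step at which that cell was added to P.
  Insert 3 (step 1): P = [3];  Q = [1]
  Insert 7 (step 2): P = [3, 7];  Q = [1, 2]
  Insert 2 (step 3): P = [2, 7] / [3];  Q = [1, 2] / [3]
  Insert 6 (step 4): P = [2, 6] / [3, 7];  Q = [1, 2] / [3, 4]
  Insert 1 (step 5): P = [1, 6] / [2, 7] / [3];  Q = [1, 2] / [3, 4] / [5]
  Insert 5 (step 6): P = [1, 5] / [2, 6] / [3, 7];  Q = [1, 2] / [3, 4] / [5, 6]
  Insert 4 (step 7): P = [1, 4] / [2, 5] / [3, 6] / [7];  Q = [1, 2] / [3, 4] / [5, 6] / [7]
Final shape: (2, 2, 2, 1).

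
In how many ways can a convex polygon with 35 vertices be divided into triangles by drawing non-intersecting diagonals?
C_33 = 212336130412243110

These polygon triangulations are counted by the Catalan number C_n = (1/(n + 1)) · C(2n, n). For n = 33: C_33 = (1/34) · C(66, 33) = 7219428434016265740/34 = 212336130412243110.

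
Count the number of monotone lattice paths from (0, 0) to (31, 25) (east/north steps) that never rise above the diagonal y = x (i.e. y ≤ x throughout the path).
Number of paths = 1219408876923237

By the reflection principle (André's argument), the number of monotone paths to (31, 25) with n ≤ m that never go above y = x is C(56, 31) − C(56, 32) = 5574440580220512 − 4355031703297275 = 1219408876923237.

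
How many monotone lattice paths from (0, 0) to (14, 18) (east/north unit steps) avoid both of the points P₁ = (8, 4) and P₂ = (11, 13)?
Number of paths = 318563736

Inclusion–exclusion. Total paths: C(32, 14) = 471435600. Through P₁: C(12, 8)·C(20, 6) = 19186200. Through P₂: C(24, 11)·C(8, 3) = 139784064. Since P₁ is strictly southwest of P₂, a monotone path through both must visit P₁ then P₂; paths through both = C(12, 8)·C(12, 3)·C(8, 3) = 6098400. Avoid both = 471435600 − 19186200 − 139784064 + 6098400 = 318563736.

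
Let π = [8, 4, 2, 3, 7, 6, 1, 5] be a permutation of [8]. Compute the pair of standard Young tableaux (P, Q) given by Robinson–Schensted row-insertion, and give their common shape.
P = [1, 3, 5] / [2, 6] / [4, 7] / [8];  Q = [1, 4, 5] / [2, 6] / [3, 8] / [7];  common shape = (3, 2, 2, 1)

Row-insert the values π_1, π_2, … into P one at a time, bumping the leftmost entry strictly greater than the inserted value down to the next row. The recording tableau Q records, in position (i, j), the step at which that cell was added to P.
  Insert 8 (step 1): P = [8];  Q = [1]
  Insert 4 (step 2): P = [4] / [8];  Q = [1] / [2]
  Insert 2 (step 3): P = [2] / [4] / [8];  Q = [1] / [2] / [3]
  Insert 3 (step 4): P = [2, 3] / [4] / [8];  Q = [1, 4] / [2] / [3]
  Insert 7 (step 5): P = [2, 3, 7] / [4] / [8];  Q = [1, 4, 5] / [2] / [3]
  Insert 6 (step 6): P = [2, 3, 6] / [4, 7] / [8];  Q = [1, 4, 5] / [2, 6] / [3]
  Insert 1 (step 7): P = [1, 3, 6] / [2, 7] / [4] / [8];  Q = [1, 4, 5] / [2, 6] / [3] / [7]
  Insert 5 (step 8): P = [1, 3, 5] / [2, 6] / [4, 7] / [8];  Q = [1, 4, 5] / [2, 6] / [3, 8] / [7]
Final shape: (3, 2, 2, 1).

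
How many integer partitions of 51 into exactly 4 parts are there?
p(51, 4 parts) = 972

Partitions of n into exactly k parts are in bijection with partitions of n − k into at most k parts (subtract 1 from each part). So p(51, exactly 4) = p(47, parts ≤ 4). Computing via the recurrence p(m, j) = p(m, j−1) + p(m−j, j) gives 972.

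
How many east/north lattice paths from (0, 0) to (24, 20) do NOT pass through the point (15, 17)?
Number of paths = 1636580351670

Total paths from (0, 0) to (24, 20): C(44, 24) = 1761039350070. Paths through (15, 17): (paths (0, 0) → (15, 17)) × (paths (15, 17) → (24, 20)) = C(32, 15) · C(12, 9) = 565722720 · 220 = 124458998400. Avoidance count = 1761039350070 − 124458998400 = 1636580351670.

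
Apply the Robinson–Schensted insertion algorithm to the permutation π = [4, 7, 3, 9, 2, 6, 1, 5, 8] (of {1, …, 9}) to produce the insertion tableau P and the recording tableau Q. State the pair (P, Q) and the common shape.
P = [1, 5, 8] / [2, 6, 9] / [3, 7] / [4];  Q = [1, 2, 4] / [3, 6, 9] / [5, 8] / [7];  common shape = (3, 3, 2, 1)

Row-insert the values π_1, π_2, … into P one at a time, bumping the leftmost entry strictly greater than the inserted value down to the next row. The recording tableau Q records, in position (i, j), the step at which that cell was added to P.
  Insert 4 (step 1): P = [4];  Q = [1]
  Insert 7 (step 2): P = [4, 7];  Q = [1, 2]
  Insert 3 (step 3): P = [3, 7] / [4];  Q = [1, 2] / [3]
  Insert 9 (step 4): P = [3, 7, 9] / [4];  Q = [1, 2, 4] / [3]
  Insert 2 (step 5): P = [2, 7, 9] / [3] / [4];  Q = [1, 2, 4] / [3] / [5]
  Insert 6 (step 6): P = [2, 6, 9] / [3, 7] / [4];  Q = [1, 2, 4] / [3, 6] / [5]
  Insert 1 (step 7): P = [1, 6, 9] / [2, 7] / [3] / [4];  Q = [1, 2, 4] / [3, 6] / [5] / [7]
  Insert 5 (step 8): P = [1, 5, 9] / [2, 6] / [3, 7] / [4];  Q = [1, 2, 4] / [3, 6] / [5, 8] / [7]
  Insert 8 (step 9): P = [1, 5, 8] / [2, 6, 9] / [3, 7] / [4];  Q = [1, 2, 4] / [3, 6, 9] / [5, 8] / [7]
Final shape: (3, 3, 2, 1).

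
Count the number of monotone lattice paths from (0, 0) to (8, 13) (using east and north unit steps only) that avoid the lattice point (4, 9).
Number of paths = 153440

Total paths from (0, 0) to (8, 13): C(21, 8) = 203490. Paths through (4, 9): (paths (0, 0) → (4, 9)) × (paths (4, 9) → (8, 13)) = C(13, 4) · C(8, 4) = 715 · 70 = 50050. Avoidance count = 203490 − 50050 = 153440.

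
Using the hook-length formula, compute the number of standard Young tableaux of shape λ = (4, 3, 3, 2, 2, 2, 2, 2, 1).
# SYT of shape (4, 3, 3, 2, 2, 2, 2, 2, 1) = 34918884

Hook-length formula: f^λ = n! / Π hook(c), product over all cells c of the Young diagram. For λ = (4, 3, 3, 2, 2, 2, 2, 2, 1), n = 21 boxes. Hook lengths by row (left-to-right, top-to-bottom): [12, 10, 4, 1]; [10, 8, 2]; [9, 7, 1]; [7, 5]; [6, 4]; [5, 3]; [4, 2]; [3, 1]; [1]. Product of hooks = 1463132160000. So f^λ = 21! / 1463132160000 = 51090942171709440000 / 1463132160000 = 34918884.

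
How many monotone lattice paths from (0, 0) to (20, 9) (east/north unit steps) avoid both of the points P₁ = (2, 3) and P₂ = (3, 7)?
Number of paths = 8657075

Inclusion–exclusion. Total paths: C(29, 20) = 10015005. Through P₁: C(5, 2)·C(24, 18) = 1345960. Through P₂: C(10, 3)·C(19, 17) = 20520. Since P₁ is strictly southwest of P₂, a monotone path through both must visit P₁ then P₂; paths through both = C(5, 2)·C(5, 1)·C(19, 17) = 8550. Avoid both = 10015005 − 1345960 − 20520 + 8550 = 8657075.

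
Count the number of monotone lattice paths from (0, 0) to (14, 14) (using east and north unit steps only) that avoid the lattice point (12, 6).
Number of paths = 39281220

Total paths from (0, 0) to (14, 14): C(28, 14) = 40116600. Paths through (12, 6): (paths (0, 0) → (12, 6)) × (paths (12, 6) → (14, 14)) = C(18, 12) · C(10, 2) = 18564 · 45 = 835380. Avoidance count = 40116600 − 835380 = 39281220.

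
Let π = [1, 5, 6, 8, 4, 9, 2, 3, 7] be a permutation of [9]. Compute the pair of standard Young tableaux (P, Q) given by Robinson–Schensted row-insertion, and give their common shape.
P = [1, 2, 3, 7, 9] / [4, 6, 8] / [5];  Q = [1, 2, 3, 4, 6] / [5, 8, 9] / [7];  common shape = (5, 3, 1)

Row-insert the values π_1, π_2, … into P one at a time, bumping the leftmost entry strictly greater than the inserted value down to the next row. The recording tableau Q records, in position (i, j), the step at which that cell was added to P.
  Insert 1 (step 1): P = [1];  Q = [1]
  Insert 5 (step 2): P = [1, 5];  Q = [1, 2]
  Insert 6 (step 3): P = [1, 5, 6];  Q = [1, 2, 3]
  Insert 8 (step 4): P = [1, 5, 6, 8];  Q = [1, 2, 3, 4]
  Insert 4 (step 5): P = [1, 4, 6, 8] / [5];  Q = [1, 2, 3, 4] / [5]
  Insert 9 (step 6): P = [1, 4, 6, 8, 9] / [5];  Q = [1, 2, 3, 4, 6] / [5]
  Insert 2 (step 7): P = [1, 2, 6, 8, 9] / [4] / [5];  Q = [1, 2, 3, 4, 6] / [5] / [7]
  Insert 3 (step 8): P = [1, 2, 3, 8, 9] / [4, 6] / [5];  Q = [1, 2, 3, 4, 6] / [5, 8] / [7]
  Insert 7 (step 9): P = [1, 2, 3, 7, 9] / [4, 6, 8] / [5];  Q = [1, 2, 3, 4, 6] / [5, 8, 9] / [7]
Final shape: (5, 3, 1).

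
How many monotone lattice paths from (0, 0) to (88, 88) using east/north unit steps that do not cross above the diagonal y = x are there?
C_88 = 64633260585762914370496637486146181462681535261000

These NE paths below the diagonal are counted by the Catalan number C_n = (1/(n + 1)) · C(2n, n). For n = 88: C_88 = (1/89) · C(176, 88) = 5752360192132899378974200736267010150178656638229000/89 = 64633260585762914370496637486146181462681535261000.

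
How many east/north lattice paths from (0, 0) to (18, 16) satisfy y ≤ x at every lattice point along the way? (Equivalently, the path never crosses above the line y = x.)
Number of paths = 347993910

By the reflection principle (André's argument), the number of monotone paths to (18, 16) with n ≤ m that never go above y = x is C(34, 18) − C(34, 19) = 2203961430 − 1855967520 = 347993910.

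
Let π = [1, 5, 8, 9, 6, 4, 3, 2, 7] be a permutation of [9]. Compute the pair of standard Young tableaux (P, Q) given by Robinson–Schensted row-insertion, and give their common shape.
P = [1, 2, 6, 7] / [3, 9] / [4] / [5] / [8];  Q = [1, 2, 3, 4] / [5, 9] / [6] / [7] / [8];  common shape = (4, 2, 1, 1, 1)

Row-insert the values π_1, π_2, … into P one at a time, bumping the leftmost entry strictly greater than the inserted value down to the next row. The recording tableau Q records, in position (i, j), the step at which that cell was added to P.
  Insert 1 (step 1): P = [1];  Q = [1]
  Insert 5 (step 2): P = [1, 5];  Q = [1, 2]
  Insert 8 (step 3): P = [1, 5, 8];  Q = [1, 2, 3]
  Insert 9 (step 4): P = [1, 5, 8, 9];  Q = [1, 2, 3, 4]
  Insert 6 (step 5): P = [1, 5, 6, 9] / [8];  Q = [1, 2, 3, 4] / [5]
  Insert 4 (step 6): P = [1, 4, 6, 9] / [5] / [8];  Q = [1, 2, 3, 4] / [5] / [6]
  Insert 3 (step 7): P = [1, 3, 6, 9] / [4] / [5] / [8];  Q = [1, 2, 3, 4] / [5] / [6] / [7]
  Insert 2 (step 8): P = [1, 2, 6, 9] / [3] / [4] / [5] / [8];  Q = [1, 2, 3, 4] / [5] / [6] / [7] / [8]
  Insert 7 (step 9): P = [1, 2, 6, 7] / [3, 9] / [4] / [5] / [8];  Q = [1, 2, 3, 4] / [5, 9] / [6] / [7] / [8]
Final shape: (4, 2, 1, 1, 1).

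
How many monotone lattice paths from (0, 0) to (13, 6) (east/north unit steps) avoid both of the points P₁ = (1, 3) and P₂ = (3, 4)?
Number of paths = 23794

Inclusion–exclusion. Total paths: C(19, 13) = 27132. Through P₁: C(4, 1)·C(15, 12) = 1820. Through P₂: C(7, 3)·C(12, 10) = 2310. Since P₁ is strictly southwest of P₂, a monotone path through both must visit P₁ then P₂; paths through both = C(4, 1)·C(3, 2)·C(12, 10) = 792. Avoid both = 27132 − 1820 − 2310 + 792 = 23794.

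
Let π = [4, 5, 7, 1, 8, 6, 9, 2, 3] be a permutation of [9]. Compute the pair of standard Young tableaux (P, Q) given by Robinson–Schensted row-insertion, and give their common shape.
P = [1, 2, 3, 8, 9] / [4, 5, 6] / [7];  Q = [1, 2, 3, 5, 7] / [4, 6, 9] / [8];  common shape = (5, 3, 1)

Row-insert the values π_1, π_2, … into P one at a time, bumping the leftmost entry strictly greater than the inserted value down to the next row. The recording tableau Q records, in position (i, j), the step at which that cell was added to P.
  Insert 4 (step 1): P = [4];  Q = [1]
  Insert 5 (step 2): P = [4, 5];  Q = [1, 2]
  Insert 7 (step 3): P = [4, 5, 7];  Q = [1, 2, 3]
  Insert 1 (step 4): P = [1, 5, 7] / [4];  Q = [1, 2, 3] / [4]
  Insert 8 (step 5): P = [1, 5, 7, 8] / [4];  Q = [1, 2, 3, 5] / [4]
  Insert 6 (step 6): P = [1, 5, 6, 8] / [4, 7];  Q = [1, 2, 3, 5] / [4, 6]
  Insert 9 (step 7): P = [1, 5, 6, 8, 9] / [4, 7];  Q = [1, 2, 3, 5, 7] / [4, 6]
  Insert 2 (step 8): P = [1, 2, 6, 8, 9] / [4, 5] / [7];  Q = [1, 2, 3, 5, 7] / [4, 6] / [8]
  Insert 3 (step 9): P = [1, 2, 3, 8, 9] / [4, 5, 6] / [7];  Q = [1, 2, 3, 5, 7] / [4, 6, 9] / [8]
Final shape: (5, 3, 1).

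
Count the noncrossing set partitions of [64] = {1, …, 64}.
C_64 = 368479169875816659479009042713546950

These noncrossing partitions are counted by the Catalan number C_n = (1/(n + 1)) · C(2n, n). For n = 64: C_64 = (1/65) · C(128, 64) = 23951146041928082866135587776380551750/65 = 368479169875816659479009042713546950.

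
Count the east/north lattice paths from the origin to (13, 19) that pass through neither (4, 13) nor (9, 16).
Number of paths = 268622375

Inclusion–exclusion. Total paths: C(32, 13) = 347373600. Through P₁: C(17, 4)·C(15, 9) = 11911900. Through P₂: C(25, 9)·C(7, 4) = 71504125. Since P₁ is strictly southwest of P₂, a monotone path through both must visit P₁ then P₂; paths through both = C(17, 4)·C(8, 5)·C(7, 4) = 4664800. Avoid both = 347373600 − 11911900 − 71504125 + 4664800 = 268622375.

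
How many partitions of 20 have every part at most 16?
p(20, parts ≤ 16) = 620

Use the recurrence p(n, m) = p(n, m−1) + p(n−m, m): either the largest part is < m (count p(n, m−1)) or the largest part is exactly m (remove one copy of m, count p(n−m, m)). With p(0, ·) = 1 this gives p(20, parts ≤ 16) = 620. (By conjugating Young diagrams, this also counts partitions of 20 into at most 16 parts.)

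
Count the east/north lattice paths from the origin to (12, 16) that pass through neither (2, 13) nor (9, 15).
Number of paths = 25176829

Inclusion–exclusion. Total paths: C(28, 12) = 30421755. Through P₁: C(15, 2)·C(13, 10) = 30030. Through P₂: C(24, 9)·C(4, 3) = 5230016. Since P₁ is strictly southwest of P₂, a monotone path through both must visit P₁ then P₂; paths through both = C(15, 2)·C(9, 7)·C(4, 3) = 15120. Avoid both = 30421755 − 30030 − 5230016 + 15120 = 25176829.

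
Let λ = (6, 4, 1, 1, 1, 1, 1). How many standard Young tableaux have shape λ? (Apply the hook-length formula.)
# SYT of shape (6, 4, 1, 1, 1, 1, 1) = 70070

Hook-length formula: f^λ = n! / Π hook(c), product over all cells c of the Young diagram. For λ = (6, 4, 1, 1, 1, 1, 1), n = 15 boxes. Hook lengths by row (left-to-right, top-to-bottom): [12, 6, 5, 4, 2, 1]; [9, 3, 2, 1]; [5]; [4]; [3]; [2]; [1]. Product of hooks = 18662400. So f^λ = 15! / 18662400 = 1307674368000 / 18662400 = 70070.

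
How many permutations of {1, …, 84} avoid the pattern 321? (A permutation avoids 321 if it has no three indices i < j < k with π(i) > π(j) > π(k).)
C_84 = 270557451039395118028642463289168566420671280440

These 321-avoiding permutations are counted by the Catalan number C_n = (1/(n + 1)) · C(2n, n). For n = 84: C_84 = (1/85) · C(168, 84) = 22997383338348585032434609379579328145757058837400/85 = 270557451039395118028642463289168566420671280440.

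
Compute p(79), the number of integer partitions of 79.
p(79) = 13848650

Compute p(n) via the recurrence p(n, m) = p(n, m−1) + p(n−m, m), where p(n, m) counts partitions of n with all parts ≤ m and p(n) = p(n, n). The base cases are p(0, m) = 1 and p(n, 0) = 0 for n > 0. Filling the table yields p(79) = 13848650. (Euler's pentagonal recurrence is an alternative.)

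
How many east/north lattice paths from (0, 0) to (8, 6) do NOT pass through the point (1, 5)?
Number of paths = 2955

Total paths from (0, 0) to (8, 6): C(14, 8) = 3003. Paths through (1, 5): (paths (0, 0) → (1, 5)) × (paths (1, 5) → (8, 6)) = C(6, 1) · C(8, 7) = 6 · 8 = 48. Avoidance count = 3003 − 48 = 2955.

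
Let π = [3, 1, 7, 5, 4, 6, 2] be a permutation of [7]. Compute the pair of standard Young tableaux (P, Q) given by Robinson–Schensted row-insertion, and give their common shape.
P = [1, 2, 6] / [3, 4] / [5] / [7];  Q = [1, 3, 6] / [2, 4] / [5] / [7];  common shape = (3, 2, 1, 1)

Row-insert the values π_1, π_2, … into P one at a time, bumping the leftmost entry strictly greater than the inserted value down to the next row. The recording tableau Q records, in position (i, j), the step at which that cell was added to P.
  Insert 3 (step 1): P = [3];  Q = [1]
  Insert 1 (step 2): P = [1] / [3];  Q = [1] / [2]
  Insert 7 (step 3): P = [1, 7] / [3];  Q = [1, 3] / [2]
  Insert 5 (step 4): P = [1, 5] / [3, 7];  Q = [1, 3] / [2, 4]
  Insert 4 (step 5): P = [1, 4] / [3, 5] / [7];  Q = [1, 3] / [2, 4] / [5]
  Insert 6 (step 6): P = [1, 4, 6] / [3, 5] / [7];  Q = [1, 3, 6] / [2, 4] / [5]
  Insert 2 (step 7): P = [1, 2, 6] / [3, 4] / [5] / [7];  Q = [1, 3, 6] / [2, 4] / [5] / [7]
Final shape: (3, 2, 1, 1).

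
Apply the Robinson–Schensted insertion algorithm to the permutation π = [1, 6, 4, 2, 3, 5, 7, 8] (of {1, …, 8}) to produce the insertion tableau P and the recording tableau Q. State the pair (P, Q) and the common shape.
P = [1, 2, 3, 5, 7, 8] / [4] / [6];  Q = [1, 2, 5, 6, 7, 8] / [3] / [4];  common shape = (6, 1, 1)

Row-insert the values π_1, π_2, … into P one at a time, bumping the leftmost entry strictly greater than the inserted value down to the next row. The recording tableau Q records, in position (i, j), the step at which that cell was added to P.
  Insert 1 (step 1): P = [1];  Q = [1]
  Insert 6 (step 2): P = [1, 6];  Q = [1, 2]
  Insert 4 (step 3): P = [1, 4] / [6];  Q = [1, 2] / [3]
  Insert 2 (step 4): P = [1, 2] / [4] / [6];  Q = [1, 2] / [3] / [4]
  Insert 3 (step 5): P = [1, 2, 3] / [4] / [6];  Q = [1, 2, 5] / [3] / [4]
  Insert 5 (step 6): P = [1, 2, 3, 5] / [4] / [6];  Q = [1, 2, 5, 6] / [3] / [4]
  Insert 7 (step 7): P = [1, 2, 3, 5, 7] / [4] / [6];  Q = [1, 2, 5, 6, 7] / [3] / [4]
  Insert 8 (step 8): P = [1, 2, 3, 5, 7, 8] / [4] / [6];  Q = [1, 2, 5, 6, 7, 8] / [3] / [4]
Final shape: (6, 1, 1).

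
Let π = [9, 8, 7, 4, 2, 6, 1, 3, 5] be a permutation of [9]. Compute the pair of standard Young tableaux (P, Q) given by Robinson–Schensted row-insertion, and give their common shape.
P = [1, 3, 5] / [2, 6] / [4] / [7] / [8] / [9];  Q = [1, 6, 9] / [2, 8] / [3] / [4] / [5] / [7];  common shape = (3, 2, 1, 1, 1, 1)

Row-insert the values π_1, π_2, … into P one at a time, bumping the leftmost entry strictly greater than the inserted value down to the next row. The recording tableau Q records, in position (i, j), the step at which that cell was added to P.
  Insert 9 (step 1): P = [9];  Q = [1]
  Insert 8 (step 2): P = [8] / [9];  Q = [1] / [2]
  Insert 7 (step 3): P = [7] / [8] / [9];  Q = [1] / [2] / [3]
  Insert 4 (step 4): P = [4] / [7] / [8] / [9];  Q = [1] / [2] / [3] / [4]
  Insert 2 (step 5): P = [2] / [4] / [7] / [8] / [9];  Q = [1] / [2] / [3] / [4] / [5]
  Insert 6 (step 6): P = [2, 6] / [4] / [7] / [8] / [9];  Q = [1, 6] / [2] / [3] / [4] / [5]
  Insert 1 (step 7): P = [1, 6] / [2] / [4] / [7] / [8] / [9];  Q = [1, 6] / [2] / [3] / [4] / [5] / [7]
  Insert 3 (step 8): P = [1, 3] / [2, 6] / [4] / [7] / [8] / [9];  Q = [1, 6] / [2, 8] / [3] / [4] / [5] / [7]
  Insert 5 (step 9): P = [1, 3, 5] / [2, 6] / [4] / [7] / [8] / [9];  Q = [1, 6, 9] / [2, 8] / [3] / [4] / [5] / [7]
Final shape: (3, 2, 1, 1, 1, 1).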